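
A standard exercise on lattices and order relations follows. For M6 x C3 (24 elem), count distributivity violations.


Distributive law: a ^ (b v c) = (a ^ b) v (a ^ c).
Check all 24^3 = 13824 ordered triples (a,b,c).
  e.g. a=(a1,0), b=(a2,0), c=(a3,0): lhs=(a1,0) != rhs=(0,0)
  e.g. a=(a1,0), b=(a2,0), c=(a3,1): lhs=(a1,0) != rhs=(0,0)
Total violating triples: 3240


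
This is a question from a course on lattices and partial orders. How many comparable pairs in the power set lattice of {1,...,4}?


A comparable pair {a,b} has a < b or b < a in the order.
Count unordered pairs where one element is strictly below the other.
Examples: {{},{1}}, {{},{2}}, {{},{3}}, {{},{4}}, ...
Total comparable pairs: 65


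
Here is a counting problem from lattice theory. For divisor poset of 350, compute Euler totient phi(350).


phi(n) = n * prod_{p|n} (1 - 1/p).
Prime divisors of 350: [2, 5, 7]
phi(350) = 350 * (1 - 1/2) * (1 - 1/5) * (1 - 1/7)
phi(350) = 120


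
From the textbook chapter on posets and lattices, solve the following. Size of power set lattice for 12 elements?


Power set = 2^n.
2^12 = 4096


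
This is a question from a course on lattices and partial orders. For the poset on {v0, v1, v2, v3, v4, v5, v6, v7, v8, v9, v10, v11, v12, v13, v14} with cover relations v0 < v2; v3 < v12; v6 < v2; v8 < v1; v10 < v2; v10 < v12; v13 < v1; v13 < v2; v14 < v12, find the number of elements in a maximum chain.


A chain is a totally ordered subset; we count the number of elements in a maximum chain.
Compute, for each element x, the size of the longest chain ending at x:
  v0: 1
  v3: 1
  v4: 1
  v5: 1
  v6: 1
  v7: 1
  ...
A maximum chain: v8 < v1
Number of elements in the longest chain: 2


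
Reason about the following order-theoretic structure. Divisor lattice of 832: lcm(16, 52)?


Join=lcm.
gcd(16,52)=4
lcm=208


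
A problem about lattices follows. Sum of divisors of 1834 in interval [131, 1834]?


Interval [131,1834] in divisors of 1834: [131, 262, 917, 1834]
Sum = 3144


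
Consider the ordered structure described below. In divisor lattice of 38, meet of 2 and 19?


In a divisor lattice, meet = gcd (greatest common divisor).
By Euclidean algorithm or factoring: gcd(2,19) = 1


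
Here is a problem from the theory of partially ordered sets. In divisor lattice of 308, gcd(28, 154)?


Meet=gcd.
gcd(28,154)=14


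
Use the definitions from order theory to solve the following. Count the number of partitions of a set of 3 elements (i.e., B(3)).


B(n) = number of set partitions of an n-element set.
B(n) satisfies the recurrence: B(n+1) = sum_k C(n,k)*B(k).
B(3) = 5


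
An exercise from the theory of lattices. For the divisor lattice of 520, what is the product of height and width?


Height = length of longest chain minus 1; width = size of largest antichain.
A maximum chain: 1 | 13 | 65 | 130 | 260 | 520  (height 5).
A maximum antichain: {4, 10, 26, 65}  (width 4).
Product = 5 * 4 = 20


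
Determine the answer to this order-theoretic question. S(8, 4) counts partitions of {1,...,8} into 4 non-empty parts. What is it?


S(n,k) = k*S(n-1,k) + S(n-1,k-1).
S(7,4) = 350, S(7,3) = 301
S(8,4) = 4*350 + 301 = 1400 + 301
S(8,4) = 1701


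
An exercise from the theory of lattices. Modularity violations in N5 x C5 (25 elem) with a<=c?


Modular law: if a <= c then a v (b ^ c) = (a v b) ^ c.
Check all triples (a,b,c) with a <= c among 25 elements.
  e.g. a=(a,0), b=(c,0), c=(b,0): lhs=(a,0) != rhs=(b,0)
  e.g. a=(a,0), b=(c,1), c=(b,0): lhs=(a,0) != rhs=(b,0)
Total violating triples: 75


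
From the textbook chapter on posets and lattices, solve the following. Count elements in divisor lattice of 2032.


Divisors of 2032: [1, 2, 4, 8, 16, 127, 254, 508, 1016, 2032]
Count: 10


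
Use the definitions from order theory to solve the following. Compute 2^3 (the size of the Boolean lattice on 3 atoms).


Power set = 2^n.
2^3 = 8


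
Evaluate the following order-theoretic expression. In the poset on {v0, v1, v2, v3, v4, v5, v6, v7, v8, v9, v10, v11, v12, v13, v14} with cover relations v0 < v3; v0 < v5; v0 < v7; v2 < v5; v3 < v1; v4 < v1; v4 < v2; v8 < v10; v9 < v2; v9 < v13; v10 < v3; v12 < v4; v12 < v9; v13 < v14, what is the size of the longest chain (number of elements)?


A chain is a totally ordered subset; we count the number of elements in a maximum chain.
Compute, for each element x, the size of the longest chain ending at x:
  v0: 1
  v6: 1
  v8: 1
  v11: 1
  v12: 1
  v4: 2
  ...
A maximum chain: v8 < v10 < v3 < v1
Number of elements in the longest chain: 4


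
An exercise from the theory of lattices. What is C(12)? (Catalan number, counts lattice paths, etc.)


C(n) = C(2n, n) / (n+1).
C(24, 12) = 2704156
C(12) = 2704156 / 13 = 208012


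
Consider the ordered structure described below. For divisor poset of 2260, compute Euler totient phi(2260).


phi(n) = n * prod_{p|n} (1 - 1/p).
Prime divisors of 2260: [2, 5, 113]
phi(2260) = 2260 * (1 - 1/2) * (1 - 1/5) * (1 - 1/113)
phi(2260) = 896


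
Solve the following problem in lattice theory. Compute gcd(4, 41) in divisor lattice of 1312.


In a divisor lattice, meet = gcd (greatest common divisor).
By Euclidean algorithm or factoring: gcd(4,41) = 1


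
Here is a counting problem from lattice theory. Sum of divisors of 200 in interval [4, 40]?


Interval [4,40] in divisors of 200: [4, 8, 20, 40]
Sum = 72


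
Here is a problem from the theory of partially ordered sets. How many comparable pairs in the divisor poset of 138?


A comparable pair {a,b} has a < b or b < a in the order.
Count unordered pairs where one element is strictly below the other.
Examples: {1,2}, {1,3}, {1,6}, {1,23}, ...
Total comparable pairs: 19


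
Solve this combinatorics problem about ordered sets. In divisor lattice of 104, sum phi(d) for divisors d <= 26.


Divisors of 104 up to 26: [1, 2, 4, 8, 13, 26]
phi values: [1, 1, 2, 4, 12, 12]
Sum = 32


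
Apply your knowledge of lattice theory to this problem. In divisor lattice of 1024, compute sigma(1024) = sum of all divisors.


sigma(n) = sum of divisors.
Divisors of 1024: [1, 2, 4, 8, 16, 32, 64, 128, 256, 512, 1024]
Sum = 2047


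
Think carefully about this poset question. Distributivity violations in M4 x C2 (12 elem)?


Distributive law: a ^ (b v c) = (a ^ b) v (a ^ c).
Check all 12^3 = 1728 ordered triples (a,b,c).
  e.g. a=(a1,0), b=(a2,0), c=(a3,0): lhs=(a1,0) != rhs=(0,0)
  e.g. a=(a1,0), b=(a2,0), c=(a3,1): lhs=(a1,0) != rhs=(0,0)
Total violating triples: 192


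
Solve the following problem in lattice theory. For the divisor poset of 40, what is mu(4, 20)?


In a divisor lattice, mu(a,b) = mu(b/a) where mu is the classical Mobius function.
b/a = 20/4 = 5
Prime factorization of 5: primes [5]
5 is squarefree with 1 prime factor(s), so mu(5) = (-1)^1 = -1


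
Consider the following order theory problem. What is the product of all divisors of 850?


Divisors of 850: [1, 2, 5, 10, 17, 25, 34, 50, 85, 170, 425, 850]
Product = n^(d(n)/2) = 850^(12/2)
Product = 377149515625000000


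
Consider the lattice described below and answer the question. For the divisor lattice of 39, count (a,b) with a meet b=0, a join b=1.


Complement pair (a,b): a meet b = bottom, a join b = top.
Here: gcd(a,b)=1 and lcm(a,b)=39, i.e. a*b=39 with a,b coprime.
Pairs found: (1,39), (3,13), (13,3), (39,1)
Total ordered pairs: 4


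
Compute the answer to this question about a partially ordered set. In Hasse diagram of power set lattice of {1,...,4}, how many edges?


A cover relation a -< b holds when a < b with no c strictly between.
Cover relations:
  {} -< {1}
  {} -< {2}
  {} -< {3}
  {} -< {4}
  {1} -< {1,2}
  {1} -< {1,3}
  {1} -< {1,4}
  {2} -< {1,2}
  ...24 more
Total: 32


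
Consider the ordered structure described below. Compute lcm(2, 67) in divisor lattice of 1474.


In a divisor lattice, join = lcm (least common multiple).
gcd(2,67) = 1
lcm(2,67) = 2*67/gcd = 134/1 = 134


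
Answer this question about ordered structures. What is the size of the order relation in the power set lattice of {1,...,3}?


The order relation is {(a,b) : a <= b}, reflexive so it includes (a,a).
Examples: ({},{}), ({},{1,2}), ({},{1,2,3}), ({},{1,3}), ({},{1}), ...
Total ordered pairs: 27


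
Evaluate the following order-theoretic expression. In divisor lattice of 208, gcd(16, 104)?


Meet=gcd.
gcd(16,104)=8


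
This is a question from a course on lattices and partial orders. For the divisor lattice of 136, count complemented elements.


An element a is complemented if some b has a meet b = bottom, a join b = top.
a is complemented iff gcd(a, n/a)=1, i.e. a is a unitary divisor of 136.
Complemented elements: 1, 8, 17, 136
Count: 4


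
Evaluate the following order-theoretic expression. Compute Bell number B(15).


B(n) = number of set partitions of an n-element set.
B(n) satisfies the recurrence: B(n+1) = sum_k C(n,k)*B(k).
B(15) = 1382958545


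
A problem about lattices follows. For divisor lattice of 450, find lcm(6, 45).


In a divisor lattice, join = lcm (least common multiple).
Compute lcm iteratively: start with first element, then lcm(current, next).
Elements: [6, 45]
lcm(6,45) = 90
Final lcm = 90


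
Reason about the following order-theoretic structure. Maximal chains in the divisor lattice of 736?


A maximal chain goes from the minimum element to a maximal element via cover relations.
Counting all min-to-max paths in the cover graph.
Total maximal chains: 6


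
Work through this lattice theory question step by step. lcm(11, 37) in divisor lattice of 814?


Join=lcm.
gcd(11,37)=1
lcm=407


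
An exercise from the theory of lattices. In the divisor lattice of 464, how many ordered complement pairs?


Complement pair (a,b): a meet b = bottom, a join b = top.
Here: gcd(a,b)=1 and lcm(a,b)=464, i.e. a*b=464 with a,b coprime.
Pairs found: (1,464), (16,29), (29,16), (464,1)
Total ordered pairs: 4


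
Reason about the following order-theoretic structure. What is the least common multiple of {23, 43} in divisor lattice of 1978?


In a divisor lattice, join = lcm (least common multiple).
Compute lcm iteratively: start with first element, then lcm(current, next).
Elements: [23, 43]
lcm(23,43) = 989
Final lcm = 989


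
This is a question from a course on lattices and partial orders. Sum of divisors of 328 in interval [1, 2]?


Interval [1,2] in divisors of 328: [1, 2]
Sum = 3


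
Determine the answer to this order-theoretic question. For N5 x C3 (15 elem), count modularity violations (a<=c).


Modular law: if a <= c then a v (b ^ c) = (a v b) ^ c.
Check all triples (a,b,c) with a <= c among 15 elements.
  e.g. a=(a,0), b=(c,0), c=(b,0): lhs=(a,0) != rhs=(b,0)
  e.g. a=(a,0), b=(c,1), c=(b,0): lhs=(a,0) != rhs=(b,0)
Total violating triples: 18


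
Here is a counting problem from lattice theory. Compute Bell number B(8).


B(n) = number of set partitions of an n-element set.
B(n) satisfies the recurrence: B(n+1) = sum_k C(n,k)*B(k).
B(8) = 4140


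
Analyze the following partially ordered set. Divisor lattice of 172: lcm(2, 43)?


Join=lcm.
gcd(2,43)=1
lcm=86


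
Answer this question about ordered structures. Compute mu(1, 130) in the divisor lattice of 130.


In a divisor lattice, mu(a,b) = mu(b/a) where mu is the classical Mobius function.
b/a = 130/1 = 130
Prime factorization of 130: primes [2, 5, 13]
130 is squarefree with 3 prime factor(s), so mu(130) = (-1)^3 = -1


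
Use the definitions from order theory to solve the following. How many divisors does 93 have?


Divisors of 93: [1, 3, 31, 93]
Count: 4


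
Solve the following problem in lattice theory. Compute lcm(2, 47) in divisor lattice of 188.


In a divisor lattice, join = lcm (least common multiple).
gcd(2,47) = 1
lcm(2,47) = 2*47/gcd = 94/1 = 94


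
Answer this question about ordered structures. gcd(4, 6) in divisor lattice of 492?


Meet=gcd.
gcd(4,6)=2


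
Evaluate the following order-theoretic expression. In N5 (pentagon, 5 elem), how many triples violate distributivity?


Distributive law: a ^ (b v c) = (a ^ b) v (a ^ c).
Check all 5^3 = 125 ordered triples (a,b,c).
  e.g. a=b, b=a, c=c: lhs=b != rhs=a
  e.g. a=b, b=c, c=a: lhs=b != rhs=a
Total violating triples: 2


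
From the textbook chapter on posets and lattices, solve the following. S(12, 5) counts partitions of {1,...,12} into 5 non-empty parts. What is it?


S(n,k) = k*S(n-1,k) + S(n-1,k-1).
S(11,5) = 246730, S(11,4) = 145750
S(12,5) = 5*246730 + 145750 = 1233650 + 145750
S(12,5) = 1379400


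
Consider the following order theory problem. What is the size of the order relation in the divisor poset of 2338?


The order relation is {(a,b) : a <= b}, reflexive so it includes (a,a).
Examples: (1,1), (1,1169), (1,14), (1,167), (1,2), ...
Total ordered pairs: 27


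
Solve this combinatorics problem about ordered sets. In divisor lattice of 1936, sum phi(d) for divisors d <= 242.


Divisors of 1936 up to 242: [1, 2, 4, 8, 11, 16, 22, 44, 88, 121, 176, 242]
phi values: [1, 1, 2, 4, 10, 8, 10, 20, 40, 110, 80, 110]
Sum = 396


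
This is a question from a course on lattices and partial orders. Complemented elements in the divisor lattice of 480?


An element a is complemented if some b has a meet b = bottom, a join b = top.
a is complemented iff gcd(a, n/a)=1, i.e. a is a unitary divisor of 480.
Complemented elements: 1, 3, 5, 15, 32, 96, ... (2 more)
Count: 8


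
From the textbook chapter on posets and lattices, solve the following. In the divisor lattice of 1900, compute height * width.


Height = length of longest chain minus 1; width = size of largest antichain.
A maximum chain: 1 | 19 | 95 | 475 | 950 | 1900  (height 5).
A maximum antichain: {4, 10, 25, 38, 95}  (width 5).
Product = 5 * 5 = 25


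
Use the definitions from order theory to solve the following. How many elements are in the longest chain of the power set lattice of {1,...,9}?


A chain is a totally ordered subset; we count the number of elements in a maximum chain.
Compute, for each element x, the size of the longest chain ending at x:
  {}: 1
  {1}: 2
  {2}: 2
  {3}: 2
  {4}: 2
  {5}: 2
  ...
A maximum chain: {} < {1} < {1,2} < {1,2,3} < {1,2,3,4} < {1,2,3,4,5} < {1,2,3,4,5,6} < {1,2,3,4,5,6,7} < {1,2,3,4,5,6,7,8} < {1,2,3,4,5,6,7,8,9}
Number of elements in the longest chain: 10


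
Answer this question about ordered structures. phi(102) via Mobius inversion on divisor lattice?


phi(n) = n * prod_{p|n} (1 - 1/p).
Prime divisors of 102: [2, 3, 17]
phi(102) = 102 * (1 - 1/2) * (1 - 1/3) * (1 - 1/17)
phi(102) = 32


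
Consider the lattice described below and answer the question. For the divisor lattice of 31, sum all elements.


sigma(n) = sum of divisors.
Divisors of 31: [1, 31]
Sum = 32


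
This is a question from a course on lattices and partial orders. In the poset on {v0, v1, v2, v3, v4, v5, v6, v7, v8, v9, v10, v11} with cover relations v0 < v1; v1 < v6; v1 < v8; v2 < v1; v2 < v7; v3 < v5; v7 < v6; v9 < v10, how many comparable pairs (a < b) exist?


A comparable pair {a,b} has a < b or b < a in the order.
Count unordered pairs where one element is strictly below the other.
Examples: {v0,v1}, {v0,v6}, {v0,v8}, {v1,v2}, ...
Total comparable pairs: 12


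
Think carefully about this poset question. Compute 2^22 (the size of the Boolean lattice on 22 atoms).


Power set = 2^n.
2^22 = 4194304


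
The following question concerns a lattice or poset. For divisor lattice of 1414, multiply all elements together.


Divisors of 1414: [1, 2, 7, 14, 101, 202, 707, 1414]
Product = n^(d(n)/2) = 1414^(8/2)
Product = 3997584364816


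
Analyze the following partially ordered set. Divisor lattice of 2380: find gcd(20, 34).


In a divisor lattice, meet = gcd (greatest common divisor).
By Euclidean algorithm or factoring: gcd(20,34) = 2


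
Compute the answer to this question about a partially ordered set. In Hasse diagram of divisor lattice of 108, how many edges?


A cover relation a -< b holds when a < b with no c strictly between.
Cover relations:
  1 -< 2
  1 -< 3
  2 -< 4
  2 -< 6
  3 -< 6
  3 -< 9
  4 -< 12
  6 -< 12
  ...9 more
Total: 17


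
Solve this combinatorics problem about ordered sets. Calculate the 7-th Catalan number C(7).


C(n) = C(2n, n) / (n+1).
C(14, 7) = 3432
C(7) = 3432 / 8 = 429


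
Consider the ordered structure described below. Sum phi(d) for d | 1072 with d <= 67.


Divisors of 1072 up to 67: [1, 2, 4, 8, 16, 67]
phi values: [1, 1, 2, 4, 8, 66]
Sum = 82


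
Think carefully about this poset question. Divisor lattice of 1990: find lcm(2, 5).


In a divisor lattice, join = lcm (least common multiple).
gcd(2,5) = 1
lcm(2,5) = 2*5/gcd = 10/1 = 10


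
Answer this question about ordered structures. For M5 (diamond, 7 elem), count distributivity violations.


Distributive law: a ^ (b v c) = (a ^ b) v (a ^ c).
Check all 7^3 = 343 ordered triples (a,b,c).
  e.g. a=a1, b=a2, c=a3: lhs=a1 != rhs=0
  e.g. a=a1, b=a2, c=a4: lhs=a1 != rhs=0
Total violating triples: 60


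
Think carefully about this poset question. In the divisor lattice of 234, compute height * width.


Height = length of longest chain minus 1; width = size of largest antichain.
A maximum chain: 1 | 13 | 39 | 117 | 234  (height 4).
A maximum antichain: {6, 9, 26, 39}  (width 4).
Product = 4 * 4 = 16


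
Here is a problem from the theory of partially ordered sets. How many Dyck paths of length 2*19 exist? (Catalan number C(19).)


C(n) = C(2n, n) / (n+1).
C(38, 19) = 35345263800
C(19) = 35345263800 / 20 = 1767263190


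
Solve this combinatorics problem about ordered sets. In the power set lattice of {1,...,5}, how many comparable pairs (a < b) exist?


A comparable pair {a,b} has a < b or b < a in the order.
Count unordered pairs where one element is strictly below the other.
Examples: {{},{1}}, {{},{2}}, {{},{3}}, {{},{4}}, ...
Total comparable pairs: 211


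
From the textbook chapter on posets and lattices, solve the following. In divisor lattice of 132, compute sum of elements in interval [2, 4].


Interval [2,4] in divisors of 132: [2, 4]
Sum = 6


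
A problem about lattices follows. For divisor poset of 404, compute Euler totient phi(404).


phi(n) = n * prod_{p|n} (1 - 1/p).
Prime divisors of 404: [2, 101]
phi(404) = 404 * (1 - 1/2) * (1 - 1/101)
phi(404) = 200


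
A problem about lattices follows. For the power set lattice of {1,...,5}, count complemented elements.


An element a is complemented if some b has a meet b = bottom, a join b = top.
every subset A has complement S\A, so all elements are complemented.
Complemented elements: {}, {1}, {2}, {3}, {4}, {5}, ... (26 more)
Count: 32


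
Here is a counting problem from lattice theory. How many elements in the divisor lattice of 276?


Divisors of 276: [1, 2, 3, 4, 6, 12, 23, 46, 69, 92, 138, 276]
Count: 12


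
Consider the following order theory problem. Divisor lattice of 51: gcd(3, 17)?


Meet=gcd.
gcd(3,17)=1


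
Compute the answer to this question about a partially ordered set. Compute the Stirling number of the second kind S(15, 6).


S(n,k) = k*S(n-1,k) + S(n-1,k-1).
S(14,6) = 63436373, S(14,5) = 40075035
S(15,6) = 6*63436373 + 40075035 = 380618238 + 40075035
S(15,6) = 420693273


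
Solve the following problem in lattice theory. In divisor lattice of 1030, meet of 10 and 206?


In a divisor lattice, meet = gcd (greatest common divisor).
By Euclidean algorithm or factoring: gcd(10,206) = 2


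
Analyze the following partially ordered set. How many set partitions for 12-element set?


B(n) = number of set partitions of an n-element set.
B(n) satisfies the recurrence: B(n+1) = sum_k C(n,k)*B(k).
B(12) = 4213597


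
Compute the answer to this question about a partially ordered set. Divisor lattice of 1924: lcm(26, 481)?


Join=lcm.
gcd(26,481)=13
lcm=962


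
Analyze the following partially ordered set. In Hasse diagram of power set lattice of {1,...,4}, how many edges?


A cover relation a -< b holds when a < b with no c strictly between.
Cover relations:
  {} -< {1}
  {} -< {2}
  {} -< {3}
  {} -< {4}
  {1} -< {1,2}
  {1} -< {1,3}
  {1} -< {1,4}
  {2} -< {1,2}
  ...24 more
Total: 32


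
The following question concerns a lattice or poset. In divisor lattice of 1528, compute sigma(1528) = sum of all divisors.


sigma(n) = sum of divisors.
Divisors of 1528: [1, 2, 4, 8, 191, 382, 764, 1528]
Sum = 2880


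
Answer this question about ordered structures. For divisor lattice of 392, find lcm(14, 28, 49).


In a divisor lattice, join = lcm (least common multiple).
Compute lcm iteratively: start with first element, then lcm(current, next).
Elements: [14, 28, 49]
lcm(14,28) = 28
lcm(28,49) = 196
Final lcm = 196


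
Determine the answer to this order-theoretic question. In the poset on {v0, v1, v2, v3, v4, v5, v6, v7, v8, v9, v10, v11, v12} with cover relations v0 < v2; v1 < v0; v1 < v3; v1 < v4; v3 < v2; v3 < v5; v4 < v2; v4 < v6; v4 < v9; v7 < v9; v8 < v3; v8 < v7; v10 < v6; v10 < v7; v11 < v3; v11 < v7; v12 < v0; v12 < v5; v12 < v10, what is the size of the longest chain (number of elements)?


A chain is a totally ordered subset; we count the number of elements in a maximum chain.
Compute, for each element x, the size of the longest chain ending at x:
  v1: 1
  v8: 1
  v11: 1
  v12: 1
  v4: 2
  v10: 2
  ...
A maximum chain: v12 < v10 < v7 < v9
Number of elements in the longest chain: 4


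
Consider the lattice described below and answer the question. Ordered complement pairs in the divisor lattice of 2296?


Complement pair (a,b): a meet b = bottom, a join b = top.
Here: gcd(a,b)=1 and lcm(a,b)=2296, i.e. a*b=2296 with a,b coprime.
Pairs found: (1,2296), (7,328), (8,287), (41,56), ... (4 more)
Total ordered pairs: 8


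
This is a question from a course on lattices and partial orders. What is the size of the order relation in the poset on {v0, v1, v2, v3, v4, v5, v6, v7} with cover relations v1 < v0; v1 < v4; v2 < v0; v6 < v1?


The order relation is {(a,b) : a <= b}, reflexive so it includes (a,a).
Examples: (v0,v0), (v1,v0), (v1,v1), (v1,v4), (v2,v0), ...
Total ordered pairs: 14


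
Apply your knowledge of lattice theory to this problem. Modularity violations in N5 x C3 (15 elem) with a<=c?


Modular law: if a <= c then a v (b ^ c) = (a v b) ^ c.
Check all triples (a,b,c) with a <= c among 15 elements.
  e.g. a=(a,0), b=(c,0), c=(b,0): lhs=(a,0) != rhs=(b,0)
  e.g. a=(a,0), b=(c,1), c=(b,0): lhs=(a,0) != rhs=(b,0)
Total violating triples: 18


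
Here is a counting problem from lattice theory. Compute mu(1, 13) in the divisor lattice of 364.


In a divisor lattice, mu(a,b) = mu(b/a) where mu is the classical Mobius function.
b/a = 13/1 = 13
Prime factorization of 13: primes [13]
13 is squarefree with 1 prime factor(s), so mu(13) = (-1)^1 = -1


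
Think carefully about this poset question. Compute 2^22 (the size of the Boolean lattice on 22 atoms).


Power set = 2^n.
2^22 = 4194304


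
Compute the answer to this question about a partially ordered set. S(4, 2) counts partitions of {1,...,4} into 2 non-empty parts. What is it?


S(n,k) = k*S(n-1,k) + S(n-1,k-1).
S(3,2) = 3, S(3,1) = 1
S(4,2) = 2*3 + 1 = 6 + 1
S(4,2) = 7


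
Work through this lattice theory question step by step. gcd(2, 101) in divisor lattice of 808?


Meet=gcd.
gcd(2,101)=1


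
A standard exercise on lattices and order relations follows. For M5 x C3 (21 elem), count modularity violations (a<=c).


Modular law: if a <= c then a v (b ^ c) = (a v b) ^ c.
Check all triples (a,b,c) with a <= c among 21 elements.
This lattice is modular (diamonds M_m and their chain-products are modular).
Total violating triples: 0


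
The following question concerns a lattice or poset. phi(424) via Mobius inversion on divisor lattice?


phi(n) = n * prod_{p|n} (1 - 1/p).
Prime divisors of 424: [2, 53]
phi(424) = 424 * (1 - 1/2) * (1 - 1/53)
phi(424) = 208


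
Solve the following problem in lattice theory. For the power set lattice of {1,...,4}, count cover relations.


A cover relation a -< b holds when a < b with no c strictly between.
Cover relations:
  {} -< {1}
  {} -< {2}
  {} -< {3}
  {} -< {4}
  {1} -< {1,2}
  {1} -< {1,3}
  {1} -< {1,4}
  {2} -< {1,2}
  ...24 more
Total: 32


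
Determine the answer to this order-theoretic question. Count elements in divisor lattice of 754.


Divisors of 754: [1, 2, 13, 26, 29, 58, 377, 754]
Count: 8


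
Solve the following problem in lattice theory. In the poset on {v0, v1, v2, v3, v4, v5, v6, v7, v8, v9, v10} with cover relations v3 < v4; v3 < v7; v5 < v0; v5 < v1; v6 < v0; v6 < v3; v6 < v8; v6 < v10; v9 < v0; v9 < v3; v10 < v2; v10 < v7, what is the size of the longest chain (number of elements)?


A chain is a totally ordered subset; we count the number of elements in a maximum chain.
Compute, for each element x, the size of the longest chain ending at x:
  v5: 1
  v6: 1
  v9: 1
  v1: 2
  v8: 2
  v10: 2
  ...
A maximum chain: v6 < v10 < v2
Number of elements in the longest chain: 3


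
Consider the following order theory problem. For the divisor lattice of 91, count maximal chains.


A maximal chain goes from the minimum element to a maximal element via cover relations.
Counting all min-to-max paths in the cover graph.
Total maximal chains: 2


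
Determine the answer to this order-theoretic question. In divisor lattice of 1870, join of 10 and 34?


In a divisor lattice, join = lcm (least common multiple).
gcd(10,34) = 2
lcm(10,34) = 10*34/gcd = 340/2 = 170


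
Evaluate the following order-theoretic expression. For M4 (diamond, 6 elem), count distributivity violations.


Distributive law: a ^ (b v c) = (a ^ b) v (a ^ c).
Check all 6^3 = 216 ordered triples (a,b,c).
  e.g. a=a1, b=a2, c=a3: lhs=a1 != rhs=0
  e.g. a=a1, b=a2, c=a4: lhs=a1 != rhs=0
Total violating triples: 24


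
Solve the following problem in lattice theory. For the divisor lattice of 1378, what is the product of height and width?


Height = length of longest chain minus 1; width = size of largest antichain.
A maximum chain: 1 | 53 | 689 | 1378  (height 3).
A maximum antichain: {2, 13, 53}  (width 3).
Product = 3 * 3 = 9


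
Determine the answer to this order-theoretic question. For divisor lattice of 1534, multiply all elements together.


Divisors of 1534: [1, 2, 13, 26, 59, 118, 767, 1534]
Product = n^(d(n)/2) = 1534^(8/2)
Product = 5537343160336


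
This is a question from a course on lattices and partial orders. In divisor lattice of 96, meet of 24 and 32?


In a divisor lattice, meet = gcd (greatest common divisor).
By Euclidean algorithm or factoring: gcd(24,32) = 8


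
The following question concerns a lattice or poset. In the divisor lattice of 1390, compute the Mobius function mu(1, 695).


In a divisor lattice, mu(a,b) = mu(b/a) where mu is the classical Mobius function.
b/a = 695/1 = 695
Prime factorization of 695: primes [5, 139]
695 is squarefree with 2 prime factor(s), so mu(695) = (-1)^2 = 1


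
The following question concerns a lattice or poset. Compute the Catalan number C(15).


C(n) = C(2n, n) / (n+1).
C(30, 15) = 155117520
C(15) = 155117520 / 16 = 9694845


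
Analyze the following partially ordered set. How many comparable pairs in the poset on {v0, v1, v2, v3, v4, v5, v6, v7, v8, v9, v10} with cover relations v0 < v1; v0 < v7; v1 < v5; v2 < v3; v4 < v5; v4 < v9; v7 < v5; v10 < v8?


A comparable pair {a,b} has a < b or b < a in the order.
Count unordered pairs where one element is strictly below the other.
Examples: {v0,v1}, {v0,v5}, {v0,v7}, {v1,v5}, ...
Total comparable pairs: 9


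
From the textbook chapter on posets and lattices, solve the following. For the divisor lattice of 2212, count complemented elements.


An element a is complemented if some b has a meet b = bottom, a join b = top.
a is complemented iff gcd(a, n/a)=1, i.e. a is a unitary divisor of 2212.
Complemented elements: 1, 4, 7, 28, 79, 316, ... (2 more)
Count: 8


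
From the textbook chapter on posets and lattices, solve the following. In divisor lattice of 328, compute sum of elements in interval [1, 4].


Interval [1,4] in divisors of 328: [1, 2, 4]
Sum = 7


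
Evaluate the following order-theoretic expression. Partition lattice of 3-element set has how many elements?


B(n) = number of set partitions of an n-element set.
B(n) satisfies the recurrence: B(n+1) = sum_k C(n,k)*B(k).
B(3) = 5


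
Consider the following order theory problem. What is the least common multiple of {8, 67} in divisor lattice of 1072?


In a divisor lattice, join = lcm (least common multiple).
Compute lcm iteratively: start with first element, then lcm(current, next).
Elements: [8, 67]
lcm(8,67) = 536
Final lcm = 536


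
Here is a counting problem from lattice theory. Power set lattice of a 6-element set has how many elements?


Power set = 2^n.
2^6 = 64


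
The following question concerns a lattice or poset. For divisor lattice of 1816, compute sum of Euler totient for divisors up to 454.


Divisors of 1816 up to 454: [1, 2, 4, 8, 227, 454]
phi values: [1, 1, 2, 4, 226, 226]
Sum = 460


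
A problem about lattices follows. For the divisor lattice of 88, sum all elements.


sigma(n) = sum of divisors.
Divisors of 88: [1, 2, 4, 8, 11, 22, 44, 88]
Sum = 180


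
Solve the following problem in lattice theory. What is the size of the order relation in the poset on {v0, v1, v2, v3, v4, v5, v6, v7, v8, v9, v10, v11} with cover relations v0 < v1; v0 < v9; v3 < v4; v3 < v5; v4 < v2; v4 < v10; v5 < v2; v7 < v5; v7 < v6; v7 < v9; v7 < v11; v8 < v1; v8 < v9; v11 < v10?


The order relation is {(a,b) : a <= b}, reflexive so it includes (a,a).
Examples: (v0,v0), (v0,v1), (v0,v9), (v1,v1), (v10,v10), ...
Total ordered pairs: 30


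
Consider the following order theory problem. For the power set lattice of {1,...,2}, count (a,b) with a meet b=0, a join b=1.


Complement pair (a,b): a meet b = bottom, a join b = top.
Here: A intersect B = {} and A union B = {1,...,2}.
Pairs found: ({},{1,2}), ({1},{2}), ({2},{1}), ({1,2},{})
Total ordered pairs: 4


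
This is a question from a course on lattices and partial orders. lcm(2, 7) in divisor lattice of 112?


Join=lcm.
gcd(2,7)=1
lcm=14


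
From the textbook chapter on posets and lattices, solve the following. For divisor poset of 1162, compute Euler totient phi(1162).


phi(n) = n * prod_{p|n} (1 - 1/p).
Prime divisors of 1162: [2, 7, 83]
phi(1162) = 1162 * (1 - 1/2) * (1 - 1/7) * (1 - 1/83)
phi(1162) = 492


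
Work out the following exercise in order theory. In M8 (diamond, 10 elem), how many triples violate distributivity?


Distributive law: a ^ (b v c) = (a ^ b) v (a ^ c).
Check all 10^3 = 1000 ordered triples (a,b,c).
  e.g. a=a1, b=a2, c=a3: lhs=a1 != rhs=0
  e.g. a=a1, b=a2, c=a4: lhs=a1 != rhs=0
Total violating triples: 336


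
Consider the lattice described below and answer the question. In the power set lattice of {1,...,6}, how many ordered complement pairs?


Complement pair (a,b): a meet b = bottom, a join b = top.
Here: A intersect B = {} and A union B = {1,...,6}.
Pairs found: ({},{1,2,3,4,5,6}), ({1},{2,3,4,5,6}), ({2},{1,3,4,5,6}), ({3},{1,2,4,5,6}), ... (60 more)
Total ordered pairs: 64


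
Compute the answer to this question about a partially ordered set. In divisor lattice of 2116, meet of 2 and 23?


In a divisor lattice, meet = gcd (greatest common divisor).
By Euclidean algorithm or factoring: gcd(2,23) = 1


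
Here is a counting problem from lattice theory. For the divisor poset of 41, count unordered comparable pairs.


A comparable pair {a,b} has a < b or b < a in the order.
Count unordered pairs where one element is strictly below the other.
Examples: {1,41}
Total comparable pairs: 1


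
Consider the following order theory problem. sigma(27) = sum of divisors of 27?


sigma(n) = sum of divisors.
Divisors of 27: [1, 3, 9, 27]
Sum = 40


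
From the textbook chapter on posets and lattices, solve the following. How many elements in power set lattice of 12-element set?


Power set = 2^n.
2^12 = 4096


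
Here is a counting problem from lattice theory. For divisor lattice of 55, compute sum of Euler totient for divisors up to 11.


Divisors of 55 up to 11: [1, 5, 11]
phi values: [1, 4, 10]
Sum = 15


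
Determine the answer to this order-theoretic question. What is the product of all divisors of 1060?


Divisors of 1060: [1, 2, 4, 5, 10, 20, 53, 106, 212, 265, 530, 1060]
Product = n^(d(n)/2) = 1060^(12/2)
Product = 1418519112256000000


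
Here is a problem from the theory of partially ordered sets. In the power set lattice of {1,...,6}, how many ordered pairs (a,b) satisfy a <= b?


The order relation is {(a,b) : a <= b}, reflexive so it includes (a,a).
Examples: ({},{}), ({},{1,2}), ({},{1,2,3}), ({},{1,2,3,4}), ({},{1,2,3,4,5}), ...
Total ordered pairs: 729


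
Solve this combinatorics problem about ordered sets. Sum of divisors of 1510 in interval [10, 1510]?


Interval [10,1510] in divisors of 1510: [10, 1510]
Sum = 1520


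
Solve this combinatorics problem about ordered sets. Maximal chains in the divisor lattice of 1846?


A maximal chain goes from the minimum element to a maximal element via cover relations.
Counting all min-to-max paths in the cover graph.
Total maximal chains: 6


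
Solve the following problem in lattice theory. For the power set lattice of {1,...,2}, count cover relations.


A cover relation a -< b holds when a < b with no c strictly between.
Cover relations:
  {} -< {1}
  {} -< {2}
  {1} -< {1,2}
  {2} -< {1,2}
Total: 4


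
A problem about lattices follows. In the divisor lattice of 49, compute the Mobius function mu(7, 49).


In a divisor lattice, mu(a,b) = mu(b/a) where mu is the classical Mobius function.
b/a = 49/7 = 7
Prime factorization of 7: primes [7]
7 is squarefree with 1 prime factor(s), so mu(7) = (-1)^1 = -1


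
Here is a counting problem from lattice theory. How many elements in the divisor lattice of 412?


Divisors of 412: [1, 2, 4, 103, 206, 412]
Count: 6


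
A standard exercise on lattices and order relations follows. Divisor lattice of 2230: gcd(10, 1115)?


Meet=gcd.
gcd(10,1115)=5


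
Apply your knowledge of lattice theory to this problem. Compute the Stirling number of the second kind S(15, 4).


S(n,k) = k*S(n-1,k) + S(n-1,k-1).
S(14,4) = 10391745, S(14,3) = 788970
S(15,4) = 4*10391745 + 788970 = 41566980 + 788970
S(15,4) = 42355950


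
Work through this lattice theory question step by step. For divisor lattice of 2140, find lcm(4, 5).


In a divisor lattice, join = lcm (least common multiple).
Compute lcm iteratively: start with first element, then lcm(current, next).
Elements: [4, 5]
lcm(4,5) = 20
Final lcm = 20


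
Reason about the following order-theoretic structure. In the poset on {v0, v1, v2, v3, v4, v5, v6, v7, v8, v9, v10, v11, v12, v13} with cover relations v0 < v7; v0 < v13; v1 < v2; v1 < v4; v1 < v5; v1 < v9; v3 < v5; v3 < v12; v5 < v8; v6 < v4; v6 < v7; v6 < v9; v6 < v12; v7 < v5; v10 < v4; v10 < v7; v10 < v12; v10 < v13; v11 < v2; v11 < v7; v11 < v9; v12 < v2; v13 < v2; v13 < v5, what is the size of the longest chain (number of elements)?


A chain is a totally ordered subset; we count the number of elements in a maximum chain.
Compute, for each element x, the size of the longest chain ending at x:
  v0: 1
  v1: 1
  v3: 1
  v6: 1
  v10: 1
  v11: 1
  ...
A maximum chain: v0 < v7 < v5 < v8
Number of elements in the longest chain: 4


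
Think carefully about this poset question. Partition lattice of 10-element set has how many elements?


B(n) = number of set partitions of an n-element set.
B(n) satisfies the recurrence: B(n+1) = sum_k C(n,k)*B(k).
B(10) = 115975


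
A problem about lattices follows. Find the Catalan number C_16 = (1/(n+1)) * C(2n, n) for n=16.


C(n) = C(2n, n) / (n+1).
C(32, 16) = 601080390
C(16) = 601080390 / 17 = 35357670


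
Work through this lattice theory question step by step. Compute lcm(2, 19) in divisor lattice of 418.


In a divisor lattice, join = lcm (least common multiple).
gcd(2,19) = 1
lcm(2,19) = 2*19/gcd = 38/1 = 38


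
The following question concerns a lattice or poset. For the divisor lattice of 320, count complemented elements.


An element a is complemented if some b has a meet b = bottom, a join b = top.
a is complemented iff gcd(a, n/a)=1, i.e. a is a unitary divisor of 320.
Complemented elements: 1, 5, 64, 320
Count: 4


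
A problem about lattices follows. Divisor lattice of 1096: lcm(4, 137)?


Join=lcm.
gcd(4,137)=1
lcm=548


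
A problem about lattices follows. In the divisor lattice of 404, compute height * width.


Height = length of longest chain minus 1; width = size of largest antichain.
A maximum chain: 1 | 101 | 202 | 404  (height 3).
A maximum antichain: {2, 101}  (width 2).
Product = 3 * 2 = 6


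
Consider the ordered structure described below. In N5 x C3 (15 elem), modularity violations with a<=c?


Modular law: if a <= c then a v (b ^ c) = (a v b) ^ c.
Check all triples (a,b,c) with a <= c among 15 elements.
  e.g. a=(a,0), b=(c,0), c=(b,0): lhs=(a,0) != rhs=(b,0)
  e.g. a=(a,0), b=(c,1), c=(b,0): lhs=(a,0) != rhs=(b,0)
Total violating triples: 18


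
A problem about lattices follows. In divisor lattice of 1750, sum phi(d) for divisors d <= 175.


Divisors of 1750 up to 175: [1, 2, 5, 7, 10, 14, 25, 35, 50, 70, 125, 175]
phi values: [1, 1, 4, 6, 4, 6, 20, 24, 20, 24, 100, 120]
Sum = 330


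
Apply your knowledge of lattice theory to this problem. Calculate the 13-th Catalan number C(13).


C(n) = C(2n, n) / (n+1).
C(26, 13) = 10400600
C(13) = 10400600 / 14 = 742900


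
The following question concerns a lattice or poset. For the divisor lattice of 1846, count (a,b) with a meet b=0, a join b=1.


Complement pair (a,b): a meet b = bottom, a join b = top.
Here: gcd(a,b)=1 and lcm(a,b)=1846, i.e. a*b=1846 with a,b coprime.
Pairs found: (1,1846), (2,923), (13,142), (26,71), ... (4 more)
Total ordered pairs: 8


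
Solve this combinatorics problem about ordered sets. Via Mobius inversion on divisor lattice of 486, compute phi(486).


phi(n) = n * prod_{p|n} (1 - 1/p).
Prime divisors of 486: [2, 3]
phi(486) = 486 * (1 - 1/2) * (1 - 1/3)
phi(486) = 162


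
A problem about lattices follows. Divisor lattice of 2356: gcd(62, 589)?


Meet=gcd.
gcd(62,589)=31


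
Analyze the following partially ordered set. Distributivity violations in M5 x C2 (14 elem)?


Distributive law: a ^ (b v c) = (a ^ b) v (a ^ c).
Check all 14^3 = 2744 ordered triples (a,b,c).
  e.g. a=(a1,0), b=(a2,0), c=(a3,0): lhs=(a1,0) != rhs=(0,0)
  e.g. a=(a1,0), b=(a2,0), c=(a3,1): lhs=(a1,0) != rhs=(0,0)
Total violating triples: 480


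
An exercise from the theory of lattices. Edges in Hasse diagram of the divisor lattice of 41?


A cover relation a -< b holds when a < b with no c strictly between.
Cover relations:
  1 -< 41
Total: 1


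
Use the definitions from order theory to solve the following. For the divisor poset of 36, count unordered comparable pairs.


A comparable pair {a,b} has a < b or b < a in the order.
Count unordered pairs where one element is strictly below the other.
Examples: {1,2}, {1,3}, {1,4}, {1,6}, ...
Total comparable pairs: 27


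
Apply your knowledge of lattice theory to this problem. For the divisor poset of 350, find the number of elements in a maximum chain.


A chain is a totally ordered subset; we count the number of elements in a maximum chain.
Compute, for each element x, the size of the longest chain ending at x:
  1: 1
  2: 2
  5: 2
  7: 2
  25: 3
  10: 3
  ...
A maximum chain: 1 < 2 < 10 < 50 < 350
Number of elements in the longest chain: 5
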